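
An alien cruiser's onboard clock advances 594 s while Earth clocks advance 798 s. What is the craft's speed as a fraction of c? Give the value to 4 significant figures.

β ≈ 0.6678

γ = Δt/τ₀ = 798/594 = 1.34343
β = √(1 − 1/γ²) = √(1 − 1/1.34343²) = 0.6678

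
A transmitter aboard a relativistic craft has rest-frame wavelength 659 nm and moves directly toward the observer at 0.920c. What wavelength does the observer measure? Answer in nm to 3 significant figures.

λ_obs ≈ 135 nm

Relativistic Doppler: λ_obs = λ_src √((1−β)/(1+β))
= 659 × √(0.080000/1.9200) = 659 × 0.20412 = 135 nm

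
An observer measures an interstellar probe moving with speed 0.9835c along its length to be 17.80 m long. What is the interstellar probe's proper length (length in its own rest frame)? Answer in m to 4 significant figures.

γ = 1/√(1 − 0.9835²) = 5.52767
L₀ = γL = 5.52767 × 17.80 = 98.39 m

L₀ ≈ 98.39 m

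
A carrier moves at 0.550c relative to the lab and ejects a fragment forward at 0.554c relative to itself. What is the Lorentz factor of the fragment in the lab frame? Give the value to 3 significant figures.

u_lab = (0.554 + 0.550)/(1 + 0.554×0.550) = 1.104/1.30470 = 0.846172
γ = 1/√(1 − 0.846172²) = 1.88

γ ≈ 1.88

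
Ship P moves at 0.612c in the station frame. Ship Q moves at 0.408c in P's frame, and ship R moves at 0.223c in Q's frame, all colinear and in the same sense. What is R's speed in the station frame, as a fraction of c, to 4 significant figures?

u ≈ 0.8792c

Compose boost 2: (0.408 + 0.612)/(1 + 0.408×0.612) = 1.020/1.24970 = 0.816198
Compose boost 3: (0.223 + 0.816198)/(1 + 0.223×0.816198) = 1.03920/1.18201 = 0.8792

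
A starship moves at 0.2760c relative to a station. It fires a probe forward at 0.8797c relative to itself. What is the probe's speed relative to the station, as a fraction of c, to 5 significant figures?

Relativistic velocity addition: u = (u' + v)/(1 + u'v/c²)
= (0.8797 + 0.2760)/(1 + 0.8797×0.2760) = 1.1557/1.242797 = 0.92992

u ≈ 0.92992c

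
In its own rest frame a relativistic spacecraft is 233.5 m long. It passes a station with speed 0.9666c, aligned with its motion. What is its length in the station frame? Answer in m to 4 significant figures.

L ≈ 59.84 m

γ = 1/√(1 − 0.9666²) = 3.90183
Length contraction: L = L₀/γ = 233.5/3.90183 = 59.84 m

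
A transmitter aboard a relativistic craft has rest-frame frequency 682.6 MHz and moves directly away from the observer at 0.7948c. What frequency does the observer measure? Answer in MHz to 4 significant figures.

f_obs ≈ 230.8 MHz

Relativistic Doppler: f_obs = f_src √((1−β)/(1+β))
= 682.6 × √(0.205200/1.79480) = 682.6 × 0.338128 = 230.8 MHz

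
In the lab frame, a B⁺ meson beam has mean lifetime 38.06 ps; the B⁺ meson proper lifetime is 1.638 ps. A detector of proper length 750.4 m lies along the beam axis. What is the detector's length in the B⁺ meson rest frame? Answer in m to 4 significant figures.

L ≈ 32.30 m

Time dilation ⇒ γ = Δt/τ₀ = 38.06/1.638 = 23.2357
Length contraction: L = L₀/γ = 750.4/23.2357 = 32.30 m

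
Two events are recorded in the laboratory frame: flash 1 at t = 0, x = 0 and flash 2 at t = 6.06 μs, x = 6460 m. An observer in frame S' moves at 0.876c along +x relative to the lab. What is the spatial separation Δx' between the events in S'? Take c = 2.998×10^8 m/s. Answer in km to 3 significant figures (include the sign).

Δx' ≈ 10.1 km

γ = 1/√(1 − 0.876²) = 2.0734
Δx' = γ(Δx − vΔt) = 2.0734 × (6460 m − 0.876×(2.998×10^8 m/s)×6.06×10^-6 s)
= 2.0734 × (4868.5 m) = 10.1 km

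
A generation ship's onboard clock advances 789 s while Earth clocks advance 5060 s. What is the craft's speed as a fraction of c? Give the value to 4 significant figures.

β ≈ 0.9878

γ = Δt/τ₀ = 5060/789 = 6.41318
β = √(1 − 1/γ²) = √(1 − 1/6.41318²) = 0.9878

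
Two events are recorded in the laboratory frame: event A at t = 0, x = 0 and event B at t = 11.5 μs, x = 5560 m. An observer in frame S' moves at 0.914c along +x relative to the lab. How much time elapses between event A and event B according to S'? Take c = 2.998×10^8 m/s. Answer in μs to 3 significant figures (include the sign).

γ = 1/√(1 − 0.914²) = 2.4648
Δt' = γ(Δt − vΔx/c²) = 2.4648 × (11.5 μs − 0.914×5560 m / (2.998×10^8 m/s))
= 2.4648 × (-5.4508 μs) = -13.4 μs

Δt' ≈ -13.4 μs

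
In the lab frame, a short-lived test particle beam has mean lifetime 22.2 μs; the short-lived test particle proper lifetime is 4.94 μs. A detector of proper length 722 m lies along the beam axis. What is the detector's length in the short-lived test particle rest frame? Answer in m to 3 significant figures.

L ≈ 161 m

Time dilation ⇒ γ = Δt/τ₀ = 22.2/4.94 = 4.4939
Length contraction: L = L₀/γ = 722/4.4939 = 161 m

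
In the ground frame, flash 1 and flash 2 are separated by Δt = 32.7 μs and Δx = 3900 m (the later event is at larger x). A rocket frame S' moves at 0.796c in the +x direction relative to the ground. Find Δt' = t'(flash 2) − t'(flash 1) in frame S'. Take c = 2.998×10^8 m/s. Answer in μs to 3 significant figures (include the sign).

Δt' ≈ 36.9 μs

γ = 1/√(1 − 0.796²) = 1.6521
Δt' = γ(Δt − vΔx/c²) = 1.6521 × (32.7 μs − 0.796×3900 m / (2.998×10^8 m/s))
= 1.6521 × (22.345 μs) = 36.9 μs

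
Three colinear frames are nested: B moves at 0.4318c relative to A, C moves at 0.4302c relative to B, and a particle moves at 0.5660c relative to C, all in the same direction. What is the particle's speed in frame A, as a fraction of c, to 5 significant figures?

u ≈ 0.91604c

Compose boost 2: (0.4302 + 0.4318)/(1 + 0.4302×0.4318) = 0.86200/1.185760 = 0.7269597
Compose boost 3: (0.5660 + 0.7269597)/(1 + 0.5660×0.7269597) = 1.292960/1.411459 = 0.91604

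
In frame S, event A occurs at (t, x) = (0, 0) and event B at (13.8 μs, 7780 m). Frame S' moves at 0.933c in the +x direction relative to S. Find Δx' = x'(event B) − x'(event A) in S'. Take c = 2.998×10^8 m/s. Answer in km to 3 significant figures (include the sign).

γ = 1/√(1 − 0.933²) = 2.7787
Δx' = γ(Δx − vΔt) = 2.7787 × (7780 m − 0.933×(2.998×10^8 m/s)×13.8×10^-6 s)
= 2.7787 × (3920.0 m) = 10.9 km

Δx' ≈ 10.9 km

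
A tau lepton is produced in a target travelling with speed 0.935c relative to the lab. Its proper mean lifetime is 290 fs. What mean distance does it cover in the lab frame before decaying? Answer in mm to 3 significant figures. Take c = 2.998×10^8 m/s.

γ = 1/√(1 − 0.935²) = 2.8197
Dilated lifetime: Δt = γτ₀ = 2.8197 × 290 fs = 817.71 fs
d = vΔt = 0.935c × 817.71 fs = 2.8031×10^8 m/s × 8.1771×10^-13 s = 0.229 mm

d ≈ 0.229 mm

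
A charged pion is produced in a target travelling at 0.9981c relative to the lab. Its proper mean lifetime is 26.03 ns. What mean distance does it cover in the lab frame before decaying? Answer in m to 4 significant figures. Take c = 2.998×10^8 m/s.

d ≈ 126.4 m

γ = 1/√(1 − 0.9981²) = 16.2299
Dilated lifetime: Δt = γτ₀ = 16.2299 × 26.03 ns = 422.463 ns
d = vΔt = 0.9981c × 422.463 ns = 2.99230×10^8 m/s × 4.22463×10^-7 s = 126.4 m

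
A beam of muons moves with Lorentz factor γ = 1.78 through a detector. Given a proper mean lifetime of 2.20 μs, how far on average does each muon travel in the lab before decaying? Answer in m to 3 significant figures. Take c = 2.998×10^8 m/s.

β = √(1 − 1/γ²) = √(1 − 1/1.78²) = 0.82727
Dilated lifetime: Δt = γτ₀ = 1.78 × 2.20 μs = 3.9160 μs
d = vΔt = 0.82727c × 3.9160 μs = 2.4802×10^8 m/s × 3.9160×10^-6 s = 971 m

d ≈ 971 m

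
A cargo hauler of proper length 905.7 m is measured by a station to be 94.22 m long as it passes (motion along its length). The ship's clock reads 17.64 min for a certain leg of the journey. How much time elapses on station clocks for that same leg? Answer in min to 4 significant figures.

Length contraction ⇒ γ = L₀/L = 905.7/94.22 = 9.61261
Time dilation: Δt = γτ₀ = 9.61261 × 17.64 min = 169.6 min

Δt ≈ 169.6 min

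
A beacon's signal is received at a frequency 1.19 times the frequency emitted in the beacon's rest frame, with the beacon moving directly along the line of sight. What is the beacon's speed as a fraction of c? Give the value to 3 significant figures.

β ≈ 0.172

f_obs/f_src = √((1+β)/(1−β)) = 1.19  ⇒  (1+β)/(1−β) = 1.4161
β = |1 − D²|/(1 + D²) = |1 − 1.4161|/(1 + 1.4161) = 0.172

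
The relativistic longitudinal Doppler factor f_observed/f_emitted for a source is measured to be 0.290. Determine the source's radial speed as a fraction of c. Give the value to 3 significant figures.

f_obs/f_src = √((1−β)/(1+β)) = 0.290  ⇒  (1−β)/(1+β) = 0.084100
β = |1 − D²|/(1 + D²) = |1 − 0.084100|/(1 + 0.084100) = 0.845

β ≈ 0.845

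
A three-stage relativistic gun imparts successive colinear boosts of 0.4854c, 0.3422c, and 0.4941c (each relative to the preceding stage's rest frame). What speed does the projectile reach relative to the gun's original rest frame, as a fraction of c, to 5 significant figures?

Compose boost 2: (0.3422 + 0.4854)/(1 + 0.3422×0.4854) = 0.82760/1.166104 = 0.7097138
Compose boost 3: (0.4941 + 0.7097138)/(1 + 0.4941×0.7097138) = 1.203814/1.350670 = 0.89127

u ≈ 0.89127c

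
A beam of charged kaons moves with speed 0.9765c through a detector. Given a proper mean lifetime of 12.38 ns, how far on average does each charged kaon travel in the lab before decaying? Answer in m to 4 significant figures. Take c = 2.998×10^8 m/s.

γ = 1/√(1 − 0.9765²) = 4.64000
Dilated lifetime: Δt = γτ₀ = 4.64000 × 12.38 ns = 57.4432 ns
d = vΔt = 0.9765c × 57.4432 ns = 2.92755×10^8 m/s × 5.74432×10^-8 s = 16.82 m

d ≈ 16.82 m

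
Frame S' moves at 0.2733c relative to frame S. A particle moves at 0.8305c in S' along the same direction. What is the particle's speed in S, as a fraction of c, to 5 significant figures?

Relativistic velocity addition: u = (u' + v)/(1 + u'v/c²)
= (0.8305 + 0.2733)/(1 + 0.8305×0.2733) = 1.1038/1.226976 = 0.89961

u ≈ 0.89961c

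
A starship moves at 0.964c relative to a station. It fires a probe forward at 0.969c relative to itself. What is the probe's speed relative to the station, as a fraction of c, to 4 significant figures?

Relativistic velocity addition: u = (u' + v)/(1 + u'v/c²)
= (0.969 + 0.964)/(1 + 0.969×0.964) = 1.933/1.93412 = 0.9994

u ≈ 0.9994c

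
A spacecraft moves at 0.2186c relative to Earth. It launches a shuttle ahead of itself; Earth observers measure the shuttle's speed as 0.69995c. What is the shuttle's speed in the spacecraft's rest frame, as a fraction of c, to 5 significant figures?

u' ≈ 0.56831c

Inverse velocity addition: u' = (u − v)/(1 − uv/c²)
= (0.69995 − 0.2186)/(1 − 0.69995×0.2186) = 0.48135/0.8469909 = 0.56831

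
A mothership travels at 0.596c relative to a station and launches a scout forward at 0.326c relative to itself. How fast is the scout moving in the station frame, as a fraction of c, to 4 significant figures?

u ≈ 0.7720c

Compose boost 2: (0.326 + 0.596)/(1 + 0.326×0.596) = 0.9220/1.19430 = 0.7720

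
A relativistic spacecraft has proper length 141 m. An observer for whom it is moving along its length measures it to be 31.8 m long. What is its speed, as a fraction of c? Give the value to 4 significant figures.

γ = L₀/L = 141/31.8 = 4.43396
β = √(1 − 1/γ²) = 0.9742

β ≈ 0.9742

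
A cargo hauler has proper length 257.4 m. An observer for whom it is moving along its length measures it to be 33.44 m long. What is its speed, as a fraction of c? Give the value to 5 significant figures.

γ = L₀/L = 257.4/33.44 = 7.697368
β = √(1 − 1/γ²) = 0.99153

β ≈ 0.99153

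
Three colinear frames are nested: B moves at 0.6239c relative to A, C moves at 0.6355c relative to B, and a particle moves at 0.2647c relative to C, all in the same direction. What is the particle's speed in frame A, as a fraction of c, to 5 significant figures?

u ≈ 0.94173c

Compose boost 2: (0.6355 + 0.6239)/(1 + 0.6355×0.6239) = 1.2594/1.396488 = 0.9018335
Compose boost 3: (0.2647 + 0.9018335)/(1 + 0.2647×0.9018335) = 1.166533/1.238715 = 0.94173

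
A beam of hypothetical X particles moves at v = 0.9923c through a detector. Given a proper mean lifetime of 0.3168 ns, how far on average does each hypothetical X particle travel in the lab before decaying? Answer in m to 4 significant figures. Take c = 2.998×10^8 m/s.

γ = 1/√(1 − 0.9923²) = 8.07379
Dilated lifetime: Δt = γτ₀ = 8.07379 × 0.3168 ns = 2.55778 ns
d = vΔt = 0.9923c × 2.55778 ns = 2.97492×10^8 m/s × 2.55778×10^-9 s = 0.7609 m

d ≈ 0.7609 m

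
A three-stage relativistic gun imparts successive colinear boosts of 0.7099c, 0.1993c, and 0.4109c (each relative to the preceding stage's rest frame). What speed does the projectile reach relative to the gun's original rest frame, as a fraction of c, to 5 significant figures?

u ≈ 0.90968c

Compose boost 2: (0.1993 + 0.7099)/(1 + 0.1993×0.7099) = 0.90920/1.141483 = 0.7965077
Compose boost 3: (0.4109 + 0.7965077)/(1 + 0.4109×0.7965077) = 1.207408/1.327285 = 0.90968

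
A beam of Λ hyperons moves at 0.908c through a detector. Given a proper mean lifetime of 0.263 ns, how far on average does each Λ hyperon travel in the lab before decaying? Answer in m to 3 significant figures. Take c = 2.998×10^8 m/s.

d ≈ 0.171 m

γ = 1/√(1 − 0.908²) = 2.3868
Dilated lifetime: Δt = γτ₀ = 2.3868 × 0.263 ns = 0.62773 ns
d = vΔt = 0.908c × 0.62773 ns = 2.7222×10^8 m/s × 6.2773×10^-10 s = 0.171 m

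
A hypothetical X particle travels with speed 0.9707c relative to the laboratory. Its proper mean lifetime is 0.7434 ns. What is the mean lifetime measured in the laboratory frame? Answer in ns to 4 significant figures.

γ = 1/√(1 − 0.9707²) = 4.16156
Time dilation: Δt = γτ₀ = 4.16156 × 0.7434 ns = 3.094 ns

Δt ≈ 3.094 ns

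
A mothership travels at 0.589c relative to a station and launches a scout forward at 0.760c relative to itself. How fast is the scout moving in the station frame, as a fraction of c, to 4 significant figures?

u ≈ 0.9319c

Compose boost 2: (0.760 + 0.589)/(1 + 0.760×0.589) = 1.349/1.44764 = 0.9319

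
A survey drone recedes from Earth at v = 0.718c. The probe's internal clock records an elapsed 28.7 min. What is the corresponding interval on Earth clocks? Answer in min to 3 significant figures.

γ = 1/√(1 − 0.718²) = 1.4367
Time dilation: Δt = γτ₀ = 1.4367 × 28.7 min = 41.2 min

Δt ≈ 41.2 min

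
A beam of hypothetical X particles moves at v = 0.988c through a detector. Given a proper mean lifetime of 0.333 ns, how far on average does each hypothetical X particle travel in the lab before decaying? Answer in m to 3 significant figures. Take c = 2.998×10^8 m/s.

d ≈ 0.639 m

γ = 1/√(1 − 0.988²) = 6.4744
Dilated lifetime: Δt = γτ₀ = 6.4744 × 0.333 ns = 2.1560 ns
d = vΔt = 0.988c × 2.1560 ns = 2.9620×10^8 m/s × 2.1560×10^-9 s = 0.639 m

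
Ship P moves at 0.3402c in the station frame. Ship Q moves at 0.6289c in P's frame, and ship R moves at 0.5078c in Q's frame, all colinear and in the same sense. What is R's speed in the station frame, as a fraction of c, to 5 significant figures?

Compose boost 2: (0.6289 + 0.3402)/(1 + 0.6289×0.3402) = 0.96910/1.213952 = 0.7983019
Compose boost 3: (0.5078 + 0.7983019)/(1 + 0.5078×0.7983019) = 1.306102/1.405378 = 0.92936

u ≈ 0.92936c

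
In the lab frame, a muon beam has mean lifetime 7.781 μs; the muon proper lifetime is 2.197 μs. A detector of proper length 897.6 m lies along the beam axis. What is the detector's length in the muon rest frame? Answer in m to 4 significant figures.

Time dilation ⇒ γ = Δt/τ₀ = 7.781/2.197 = 3.54165
Length contraction: L = L₀/γ = 897.6/3.54165 = 253.4 m

L ≈ 253.4 m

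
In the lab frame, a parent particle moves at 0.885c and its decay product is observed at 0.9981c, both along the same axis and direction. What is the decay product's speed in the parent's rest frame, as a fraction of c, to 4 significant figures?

Inverse velocity addition: u' = (u − v)/(1 − uv/c²)
= (0.9981 − 0.885)/(1 − 0.9981×0.885) = 0.1131/0.116681 = 0.9693

u' ≈ 0.9693c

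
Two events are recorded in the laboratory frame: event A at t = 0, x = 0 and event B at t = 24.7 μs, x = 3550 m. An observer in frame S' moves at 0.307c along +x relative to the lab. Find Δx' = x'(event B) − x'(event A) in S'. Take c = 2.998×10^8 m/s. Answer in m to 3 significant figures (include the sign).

Δx' ≈ 1340 m

γ = 1/√(1 − 0.307²) = 1.0507
Δx' = γ(Δx − vΔt) = 1.0507 × (3550 m − 0.307×(2.998×10^8 m/s)×24.7×10^-6 s)
= 1.0507 × (1276.6 m) = 1340 m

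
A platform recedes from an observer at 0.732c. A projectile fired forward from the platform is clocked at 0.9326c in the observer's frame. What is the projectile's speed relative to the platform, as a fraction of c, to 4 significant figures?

u' ≈ 0.6321c

Inverse velocity addition: u' = (u − v)/(1 − uv/c²)
= (0.9326 − 0.732)/(1 − 0.9326×0.732) = 0.2006/0.317337 = 0.6321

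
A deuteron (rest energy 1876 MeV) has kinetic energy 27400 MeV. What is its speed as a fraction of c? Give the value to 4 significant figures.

γ = 1 + K/(m₀c²) = 1 + 27400/1876 = 15.6055
β = √(1 − 1/γ²) = 0.9979

β ≈ 0.9979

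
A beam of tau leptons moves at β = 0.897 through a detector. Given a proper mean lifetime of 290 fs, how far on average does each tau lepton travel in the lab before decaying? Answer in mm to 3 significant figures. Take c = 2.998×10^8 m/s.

d ≈ 0.176 mm

γ = 1/√(1 − 0.897²) = 2.2623
Dilated lifetime: Δt = γτ₀ = 2.2623 × 290 fs = 656.06 fs
d = vΔt = 0.897c × 656.06 fs = 2.6892×10^8 m/s × 6.5606×10^-13 s = 0.176 mm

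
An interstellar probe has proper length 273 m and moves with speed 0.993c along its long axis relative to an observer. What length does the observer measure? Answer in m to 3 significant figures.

L ≈ 32.2 m

γ = 1/√(1 − 0.993²) = 8.4664
Length contraction: L = L₀/γ = 273/8.4664 = 32.2 m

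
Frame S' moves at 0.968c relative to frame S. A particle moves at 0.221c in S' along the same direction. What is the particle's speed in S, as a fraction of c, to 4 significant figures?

Relativistic velocity addition: u = (u' + v)/(1 + u'v/c²)
= (0.221 + 0.968)/(1 + 0.221×0.968) = 1.189/1.21393 = 0.9795

u ≈ 0.9795c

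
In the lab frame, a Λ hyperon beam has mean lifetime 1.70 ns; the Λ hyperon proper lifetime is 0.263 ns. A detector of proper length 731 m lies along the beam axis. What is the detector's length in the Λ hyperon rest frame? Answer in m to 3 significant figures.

Time dilation ⇒ γ = Δt/τ₀ = 1.70/0.263 = 6.4639
Length contraction: L = L₀/γ = 731/6.4639 = 113 m

L ≈ 113 m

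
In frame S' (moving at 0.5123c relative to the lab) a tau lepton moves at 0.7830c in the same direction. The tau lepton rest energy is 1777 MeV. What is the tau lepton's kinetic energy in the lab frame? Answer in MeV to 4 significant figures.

u_lab = (0.7830 + 0.5123)/(1 + 0.7830×0.5123) = 0.9244675
γ = 1/√(1 − 0.9244675²) = 2.62288
K = (γ − 1)m₀c² = (2.62288 − 1) × 1777 = 1.62288 × 1777 = 2884 MeV

K ≈ 2884 MeV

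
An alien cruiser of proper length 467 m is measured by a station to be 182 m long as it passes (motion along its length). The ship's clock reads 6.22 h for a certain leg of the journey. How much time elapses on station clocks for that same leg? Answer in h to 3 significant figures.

Length contraction ⇒ γ = L₀/L = 467/182 = 2.5659
Time dilation: Δt = γτ₀ = 2.5659 × 6.22 h = 16.0 h

Δt ≈ 16.0 h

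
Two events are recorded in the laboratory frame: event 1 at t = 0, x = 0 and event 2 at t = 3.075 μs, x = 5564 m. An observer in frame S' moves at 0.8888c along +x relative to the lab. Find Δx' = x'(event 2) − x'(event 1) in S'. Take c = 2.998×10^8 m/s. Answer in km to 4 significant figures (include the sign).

Δx' ≈ 10.35 km

γ = 1/√(1 − 0.8888²) = 2.18200
Δx' = γ(Δx − vΔt) = 2.18200 × (5564 m − 0.8888×(2.998×10^8 m/s)×3.075×10^-6 s)
= 2.18200 × (4744.63 m) = 10.35 km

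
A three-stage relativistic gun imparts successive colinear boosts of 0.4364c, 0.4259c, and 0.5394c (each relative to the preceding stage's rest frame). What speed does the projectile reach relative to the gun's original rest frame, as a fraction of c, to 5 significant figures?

u ≈ 0.90973c

Compose boost 2: (0.4259 + 0.4364)/(1 + 0.4259×0.4364) = 0.86230/1.185863 = 0.7271499
Compose boost 3: (0.5394 + 0.7271499)/(1 + 0.5394×0.7271499) = 1.266550/1.392225 = 0.90973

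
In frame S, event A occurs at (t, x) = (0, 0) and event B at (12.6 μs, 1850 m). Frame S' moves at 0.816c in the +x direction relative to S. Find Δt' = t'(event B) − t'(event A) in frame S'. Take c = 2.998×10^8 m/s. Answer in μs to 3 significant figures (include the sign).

Δt' ≈ 13.1 μs

γ = 1/√(1 − 0.816²) = 1.7299
Δt' = γ(Δt − vΔx/c²) = 1.7299 × (12.6 μs − 0.816×1850 m / (2.998×10^8 m/s))
= 1.7299 × (7.5646 μs) = 13.1 μs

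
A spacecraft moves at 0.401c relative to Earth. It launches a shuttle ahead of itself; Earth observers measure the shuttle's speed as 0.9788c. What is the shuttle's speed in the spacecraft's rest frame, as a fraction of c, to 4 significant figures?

u' ≈ 0.9511c

Inverse velocity addition: u' = (u − v)/(1 − uv/c²)
= (0.9788 − 0.401)/(1 − 0.9788×0.401) = 0.5778/0.607501 = 0.9511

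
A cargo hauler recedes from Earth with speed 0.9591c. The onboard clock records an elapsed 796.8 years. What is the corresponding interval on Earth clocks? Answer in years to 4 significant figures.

γ = 1/√(1 − 0.9591²) = 3.53273
Time dilation: Δt = γτ₀ = 3.53273 × 796.8 years = 2815 years

Δt ≈ 2815 years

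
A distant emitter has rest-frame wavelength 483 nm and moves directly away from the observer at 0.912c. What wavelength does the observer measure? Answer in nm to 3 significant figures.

λ_obs ≈ 2250 nm

Relativistic Doppler: λ_obs = λ_src √((1+β)/(1−β))
= 483 × √(1.9120/0.088000) = 483 × 4.6613 = 2250 nm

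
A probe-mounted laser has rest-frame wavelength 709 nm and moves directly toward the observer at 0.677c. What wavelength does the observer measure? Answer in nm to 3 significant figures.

λ_obs ≈ 311 nm

Relativistic Doppler: λ_obs = λ_src √((1−β)/(1+β))
= 709 × √(0.32300/1.6770) = 709 × 0.43887 = 311 nm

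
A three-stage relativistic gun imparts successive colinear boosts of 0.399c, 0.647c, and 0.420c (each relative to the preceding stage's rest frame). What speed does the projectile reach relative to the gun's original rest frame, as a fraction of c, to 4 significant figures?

u ≈ 0.9275c

Compose boost 2: (0.647 + 0.399)/(1 + 0.647×0.399) = 1.046/1.25815 = 0.831377
Compose boost 3: (0.420 + 0.831377)/(1 + 0.420×0.831377) = 1.25138/1.34918 = 0.9275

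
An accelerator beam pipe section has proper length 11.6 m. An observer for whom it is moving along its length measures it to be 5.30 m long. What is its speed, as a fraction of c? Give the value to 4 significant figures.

β ≈ 0.8895

γ = L₀/L = 11.6/5.30 = 2.18868
β = √(1 − 1/γ²) = 0.8895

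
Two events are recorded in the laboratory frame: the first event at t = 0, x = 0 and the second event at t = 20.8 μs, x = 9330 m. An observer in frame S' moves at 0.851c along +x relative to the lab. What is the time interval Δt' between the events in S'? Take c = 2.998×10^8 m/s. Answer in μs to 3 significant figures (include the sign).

Δt' ≈ -10.8 μs

γ = 1/√(1 − 0.851²) = 1.9042
Δt' = γ(Δt − vΔx/c²) = 1.9042 × (20.8 μs − 0.851×9330 m / (2.998×10^8 m/s))
= 1.9042 × (-5.6838 μs) = -10.8 μs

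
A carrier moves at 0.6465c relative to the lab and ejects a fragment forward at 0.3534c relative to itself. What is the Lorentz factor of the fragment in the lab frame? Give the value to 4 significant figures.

γ ≈ 1.721

u_lab = (0.3534 + 0.6465)/(1 + 0.3534×0.6465) = 0.99990/1.228473 = 0.8139372
γ = 1/√(1 − 0.8139372²) = 1.721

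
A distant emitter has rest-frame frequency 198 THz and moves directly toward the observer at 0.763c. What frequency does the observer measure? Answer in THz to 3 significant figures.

Relativistic Doppler: f_obs = f_src √((1+β)/(1−β))
= 198 × √(1.7630/0.23700) = 198 × 2.7274 = 540 THz

f_obs ≈ 540 THz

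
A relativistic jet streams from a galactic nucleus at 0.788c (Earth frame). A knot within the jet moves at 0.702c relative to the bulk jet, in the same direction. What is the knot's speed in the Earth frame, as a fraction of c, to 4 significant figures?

Relativistic velocity addition: u = (u' + v)/(1 + u'v/c²)
= (0.702 + 0.788)/(1 + 0.702×0.788) = 1.490/1.55318 = 0.9593

u ≈ 0.9593c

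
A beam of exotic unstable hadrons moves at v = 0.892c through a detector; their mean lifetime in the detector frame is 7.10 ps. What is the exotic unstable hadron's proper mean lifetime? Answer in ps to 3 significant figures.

γ = 1/√(1 − 0.892²) = 2.2122
Proper time: τ₀ = Δt/γ = 7.10/2.2122 = 3.21 ps

τ₀ ≈ 3.21 ps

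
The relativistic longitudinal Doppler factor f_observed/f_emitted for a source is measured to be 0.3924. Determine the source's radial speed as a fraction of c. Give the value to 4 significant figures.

f_obs/f_src = √((1−β)/(1+β)) = 0.3924  ⇒  (1−β)/(1+β) = 0.153978
β = |1 − D²|/(1 + D²) = |1 − 0.153978|/(1 + 0.153978) = 0.7331

β ≈ 0.7331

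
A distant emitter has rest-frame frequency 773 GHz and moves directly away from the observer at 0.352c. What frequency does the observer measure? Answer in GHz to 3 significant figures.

Relativistic Doppler: f_obs = f_src √((1−β)/(1+β))
= 773 × √(0.64800/1.3520) = 773 × 0.69231 = 535 GHz

f_obs ≈ 535 GHz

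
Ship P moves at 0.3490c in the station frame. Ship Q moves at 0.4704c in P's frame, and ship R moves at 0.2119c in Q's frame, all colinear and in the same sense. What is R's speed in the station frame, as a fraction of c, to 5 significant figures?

Compose boost 2: (0.4704 + 0.3490)/(1 + 0.4704×0.3490) = 0.81940/1.164170 = 0.7038493
Compose boost 3: (0.2119 + 0.7038493)/(1 + 0.2119×0.7038493) = 0.9157493/1.149146 = 0.79690

u ≈ 0.79690c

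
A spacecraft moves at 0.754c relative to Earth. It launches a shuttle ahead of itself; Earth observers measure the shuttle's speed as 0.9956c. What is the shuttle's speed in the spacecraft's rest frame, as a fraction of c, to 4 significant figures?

u' ≈ 0.9690c

Inverse velocity addition: u' = (u − v)/(1 − uv/c²)
= (0.9956 − 0.754)/(1 − 0.9956×0.754) = 0.2416/0.249318 = 0.9690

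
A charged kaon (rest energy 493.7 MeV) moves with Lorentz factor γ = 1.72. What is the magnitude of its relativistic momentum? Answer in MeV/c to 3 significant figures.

β = √(1 − 1/γ²) = √(1 − 1/1.72²) = 0.81362
p = γβm₀c = 1.72 × 0.81362 × 493.7 MeV/c = 691 MeV/c

p ≈ 691 MeV/c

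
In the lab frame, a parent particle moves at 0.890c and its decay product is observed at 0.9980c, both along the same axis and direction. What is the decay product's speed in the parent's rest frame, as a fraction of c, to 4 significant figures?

u' ≈ 0.9662c

Inverse velocity addition: u' = (u − v)/(1 − uv/c²)
= (0.9980 − 0.890)/(1 − 0.9980×0.890) = 0.1080/0.111780 = 0.9662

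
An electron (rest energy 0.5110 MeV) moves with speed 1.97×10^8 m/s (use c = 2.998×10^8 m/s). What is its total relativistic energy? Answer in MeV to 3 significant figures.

β = v/c = 1.97×10^8 / 2.998×10^8 = 0.65710
γ = 1/√(1 − 0.65710²) = 1.3266
E = γm₀c² = 1.3266 × 0.5110 MeV = 0.678 MeV

E ≈ 0.678 MeV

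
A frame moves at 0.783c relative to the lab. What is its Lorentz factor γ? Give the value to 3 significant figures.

γ ≈ 1.61

γ = 1/√(1 − β²) = 1/√(1 − 0.783²) = 1/√(0.38691) = 1.61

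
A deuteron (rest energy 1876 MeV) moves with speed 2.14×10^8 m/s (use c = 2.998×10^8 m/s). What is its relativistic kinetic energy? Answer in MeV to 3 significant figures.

β = v/c = 2.14×10^8 / 2.998×10^8 = 0.71381
γ = 1/√(1 − 0.71381²) = 1.4279
K = (γ − 1)m₀c² = (1.4279 − 1) × 1876 MeV = 0.42788 × 1876 MeV = 803 MeV

K ≈ 803 MeV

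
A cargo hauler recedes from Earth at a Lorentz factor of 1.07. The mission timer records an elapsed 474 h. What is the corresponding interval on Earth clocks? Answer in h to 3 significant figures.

Δt ≈ 507 h

γ = 1.07 (given)
Time dilation: Δt = γτ₀ = 1.07 × 474 h = 507 h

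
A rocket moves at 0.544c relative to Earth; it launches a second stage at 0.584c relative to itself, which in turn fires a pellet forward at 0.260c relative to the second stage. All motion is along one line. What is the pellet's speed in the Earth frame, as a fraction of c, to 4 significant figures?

u ≈ 0.9129c

Compose boost 2: (0.584 + 0.544)/(1 + 0.584×0.544) = 1.128/1.31770 = 0.856040
Compose boost 3: (0.260 + 0.856040)/(1 + 0.260×0.856040) = 1.11604/1.22257 = 0.9129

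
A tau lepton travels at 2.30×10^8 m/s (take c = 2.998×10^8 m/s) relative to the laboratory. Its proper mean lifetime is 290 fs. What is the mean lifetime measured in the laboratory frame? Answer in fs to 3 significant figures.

Δt ≈ 452 fs

β = v/c = 2.30×10^8 / 2.998×10^8 = 0.76718
γ = 1/√(1 − 0.76718²) = 1.5590
Time dilation: Δt = γτ₀ = 1.5590 × 290 fs = 452 fs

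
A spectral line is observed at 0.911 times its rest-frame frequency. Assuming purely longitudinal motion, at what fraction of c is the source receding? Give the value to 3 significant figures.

β ≈ 0.0929

f_obs/f_src = √((1−β)/(1+β)) = 0.911  ⇒  (1−β)/(1+β) = 0.82992
β = |1 − D²|/(1 + D²) = |1 − 0.82992|/(1 + 0.82992) = 0.0929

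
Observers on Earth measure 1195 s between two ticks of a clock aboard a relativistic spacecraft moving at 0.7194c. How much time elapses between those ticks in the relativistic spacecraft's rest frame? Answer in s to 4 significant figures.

τ₀ ≈ 830.0 s

γ = 1/√(1 − 0.7194²) = 1.43969
Proper time: τ₀ = Δt/γ = 1195/1.43969 = 830.0 s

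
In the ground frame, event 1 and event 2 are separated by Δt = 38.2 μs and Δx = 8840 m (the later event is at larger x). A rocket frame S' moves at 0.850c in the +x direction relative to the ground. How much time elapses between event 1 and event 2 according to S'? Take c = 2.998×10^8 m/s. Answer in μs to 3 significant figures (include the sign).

Δt' ≈ 24.9 μs

γ = 1/√(1 − 0.850²) = 1.8983
Δt' = γ(Δt − vΔx/c²) = 1.8983 × (38.2 μs − 0.850×8840 m / (2.998×10^8 m/s))
= 1.8983 × (13.137 μs) = 24.9 μs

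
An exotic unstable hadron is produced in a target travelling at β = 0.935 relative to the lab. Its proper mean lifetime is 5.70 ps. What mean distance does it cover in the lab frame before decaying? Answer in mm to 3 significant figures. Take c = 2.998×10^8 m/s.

d ≈ 4.51 mm

γ = 1/√(1 − 0.935²) = 2.8197
Dilated lifetime: Δt = γτ₀ = 2.8197 × 5.70 ps = 16.072 ps
d = vΔt = 0.935c × 16.072 ps = 2.8031×10^8 m/s × 1.6072×10^-11 s = 4.51 mm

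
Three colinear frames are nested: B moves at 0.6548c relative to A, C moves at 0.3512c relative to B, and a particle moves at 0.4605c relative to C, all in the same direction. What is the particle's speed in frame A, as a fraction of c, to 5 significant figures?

u ≈ 0.92864c

Compose boost 2: (0.3512 + 0.6548)/(1 + 0.3512×0.6548) = 1.0060/1.229966 = 0.8179089
Compose boost 3: (0.4605 + 0.8179089)/(1 + 0.4605×0.8179089) = 1.278409/1.376647 = 0.92864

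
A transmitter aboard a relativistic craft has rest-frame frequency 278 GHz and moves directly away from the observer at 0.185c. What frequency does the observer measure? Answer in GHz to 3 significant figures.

Relativistic Doppler: f_obs = f_src √((1−β)/(1+β))
= 278 × √(0.81500/1.1850) = 278 × 0.82932 = 231 GHz

f_obs ≈ 231 GHz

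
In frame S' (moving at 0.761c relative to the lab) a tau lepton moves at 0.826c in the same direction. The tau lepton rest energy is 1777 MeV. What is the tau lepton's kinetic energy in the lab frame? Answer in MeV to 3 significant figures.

K ≈ 6140 MeV

u_lab = (0.826 + 0.761)/(1 + 0.826×0.761) = 0.974465
γ = 1/√(1 − 0.974465²) = 4.4536
K = (γ − 1)m₀c² = (4.4536 − 1) × 1777 = 3.4536 × 1777 = 6140 MeV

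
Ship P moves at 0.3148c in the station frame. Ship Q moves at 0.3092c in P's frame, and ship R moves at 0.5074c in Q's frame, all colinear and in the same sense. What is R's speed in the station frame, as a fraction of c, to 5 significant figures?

u ≈ 0.83510c

Compose boost 2: (0.3092 + 0.3148)/(1 + 0.3092×0.3148) = 0.62400/1.097336 = 0.5686498
Compose boost 3: (0.5074 + 0.5686498)/(1 + 0.5074×0.5686498) = 1.076050/1.288533 = 0.83510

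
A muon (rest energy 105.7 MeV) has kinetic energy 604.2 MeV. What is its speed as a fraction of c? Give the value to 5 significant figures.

γ = 1 + K/(m₀c²) = 1 + 604.2/105.7 = 6.716178
β = √(1 − 1/γ²) = 0.98885

β ≈ 0.98885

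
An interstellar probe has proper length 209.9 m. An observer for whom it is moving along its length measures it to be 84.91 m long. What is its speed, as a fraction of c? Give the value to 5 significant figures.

β ≈ 0.91453

γ = L₀/L = 209.9/84.91 = 2.472029
β = √(1 − 1/γ²) = 0.91453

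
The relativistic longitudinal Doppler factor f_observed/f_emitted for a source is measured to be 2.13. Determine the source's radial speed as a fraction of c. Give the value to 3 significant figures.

β ≈ 0.639

f_obs/f_src = √((1+β)/(1−β)) = 2.13  ⇒  (1+β)/(1−β) = 4.5369
β = |1 − D²|/(1 + D²) = |1 − 4.5369|/(1 + 4.5369) = 0.639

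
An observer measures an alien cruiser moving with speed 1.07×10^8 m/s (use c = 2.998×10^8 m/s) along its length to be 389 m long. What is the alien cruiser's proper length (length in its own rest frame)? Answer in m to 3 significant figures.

L₀ ≈ 416 m

β = v/c = 1.07×10^8 / 2.998×10^8 = 0.35690
γ = 1/√(1 − 0.35690²) = 1.0705
L₀ = γL = 1.0705 × 389 = 416 m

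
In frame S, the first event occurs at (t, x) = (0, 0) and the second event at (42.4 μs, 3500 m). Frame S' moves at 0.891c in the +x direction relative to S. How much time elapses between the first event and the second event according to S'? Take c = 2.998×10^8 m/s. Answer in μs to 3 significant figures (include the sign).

γ = 1/√(1 − 0.891²) = 2.2026
Δt' = γ(Δt − vΔx/c²) = 2.2026 × (42.4 μs − 0.891×3500 m / (2.998×10^8 m/s))
= 2.2026 × (31.998 μs) = 70.5 μs

Δt' ≈ 70.5 μs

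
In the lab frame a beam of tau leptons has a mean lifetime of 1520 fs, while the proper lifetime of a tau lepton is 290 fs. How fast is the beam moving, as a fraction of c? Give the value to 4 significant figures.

γ = Δt/τ₀ = 1520/290 = 5.24138
β = √(1 − 1/γ²) = √(1 − 1/5.24138²) = 0.9816

β ≈ 0.9816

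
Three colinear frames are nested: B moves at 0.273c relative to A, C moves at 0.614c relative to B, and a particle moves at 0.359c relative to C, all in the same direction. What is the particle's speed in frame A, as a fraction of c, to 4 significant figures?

u ≈ 0.8790c

Compose boost 2: (0.614 + 0.273)/(1 + 0.614×0.273) = 0.8870/1.16762 = 0.759664
Compose boost 3: (0.359 + 0.759664)/(1 + 0.359×0.759664) = 1.11866/1.27272 = 0.8790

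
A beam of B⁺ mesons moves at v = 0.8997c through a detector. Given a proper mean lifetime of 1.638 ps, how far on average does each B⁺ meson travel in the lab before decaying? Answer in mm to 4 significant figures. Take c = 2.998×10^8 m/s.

d ≈ 1.012 mm

γ = 1/√(1 − 0.8997²) = 2.29090
Dilated lifetime: Δt = γτ₀ = 2.29090 × 1.638 ps = 3.75250 ps
d = vΔt = 0.8997c × 3.75250 ps = 2.69730×10^8 m/s × 3.75250×10^-12 s = 1.012 mm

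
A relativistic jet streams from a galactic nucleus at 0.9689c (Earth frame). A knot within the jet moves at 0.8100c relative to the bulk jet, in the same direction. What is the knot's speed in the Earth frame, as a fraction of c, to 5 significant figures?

Relativistic velocity addition: u = (u' + v)/(1 + u'v/c²)
= (0.8100 + 0.9689)/(1 + 0.8100×0.9689) = 1.7789/1.784809 = 0.99669

u ≈ 0.99669c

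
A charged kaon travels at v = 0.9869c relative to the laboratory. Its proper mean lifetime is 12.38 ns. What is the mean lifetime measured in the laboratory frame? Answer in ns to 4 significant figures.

Δt ≈ 76.74 ns

γ = 1/√(1 − 0.9869²) = 6.19835
Time dilation: Δt = γτ₀ = 6.19835 × 12.38 ns = 76.74 ns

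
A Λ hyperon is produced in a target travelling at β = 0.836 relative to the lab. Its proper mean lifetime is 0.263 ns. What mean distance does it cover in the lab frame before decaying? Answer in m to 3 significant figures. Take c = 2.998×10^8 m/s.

d ≈ 0.120 m

γ = 1/√(1 − 0.836²) = 1.8224
Dilated lifetime: Δt = γτ₀ = 1.8224 × 0.263 ns = 0.47929 ns
d = vΔt = 0.836c × 0.47929 ns = 2.5063×10^8 m/s × 4.7929×10^-10 s = 0.120 m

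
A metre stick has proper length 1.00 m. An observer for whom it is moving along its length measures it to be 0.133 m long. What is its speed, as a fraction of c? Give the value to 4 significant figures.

γ = L₀/L = 1.00/0.133 = 7.51880
β = √(1 − 1/γ²) = 0.9911

β ≈ 0.9911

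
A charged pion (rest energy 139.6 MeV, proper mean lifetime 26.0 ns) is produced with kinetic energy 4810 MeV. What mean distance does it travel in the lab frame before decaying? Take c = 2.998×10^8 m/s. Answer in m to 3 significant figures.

γ = 1 + K/(m₀c²) = 1 + 4810/139.6 = 35.456
β = √(1 − 1/γ²) = 0.99960
Dilated lifetime: γτ₀ = 35.456 × 26.0 ns = 921.85 ns
d = βc·γτ₀ = 0.99960 × (2.998×10^8 m/s) × 9.2185×10^-7 s = 276 m

d ≈ 276 m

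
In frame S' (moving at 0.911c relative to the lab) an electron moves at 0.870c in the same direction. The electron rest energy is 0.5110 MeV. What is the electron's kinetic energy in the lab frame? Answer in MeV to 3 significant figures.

u_lab = (0.870 + 0.911)/(1 + 0.870×0.911) = 0.993546
γ = 1/√(1 − 0.993546²) = 8.8157
K = (γ − 1)m₀c² = (8.8157 − 1) × 0.5110 = 7.8157 × 0.5110 = 3.99 MeV

K ≈ 3.99 MeV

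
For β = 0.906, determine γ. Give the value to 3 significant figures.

γ = 1/√(1 − β²) = 1/√(1 − 0.906²) = 1/√(0.17916) = 2.36

γ ≈ 2.36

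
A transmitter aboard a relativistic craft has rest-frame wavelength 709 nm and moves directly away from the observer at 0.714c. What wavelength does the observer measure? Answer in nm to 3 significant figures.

λ_obs ≈ 1740 nm

Relativistic Doppler: λ_obs = λ_src √((1+β)/(1−β))
= 709 × √(1.7140/0.28600) = 709 × 2.4481 = 1740 nm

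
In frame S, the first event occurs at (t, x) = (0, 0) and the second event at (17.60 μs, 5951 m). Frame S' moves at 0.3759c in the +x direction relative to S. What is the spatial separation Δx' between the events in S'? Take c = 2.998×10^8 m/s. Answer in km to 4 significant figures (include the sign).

Δx' ≈ 4.282 km

γ = 1/√(1 − 0.3759²) = 1.07914
Δx' = γ(Δx − vΔt) = 1.07914 × (5951 m − 0.3759×(2.998×10^8 m/s)×17.60×10^-6 s)
= 1.07914 × (3967.57 m) = 4.282 km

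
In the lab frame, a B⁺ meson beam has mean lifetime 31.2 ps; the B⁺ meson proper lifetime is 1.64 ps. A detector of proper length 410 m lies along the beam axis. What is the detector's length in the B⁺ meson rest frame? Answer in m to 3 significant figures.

L ≈ 21.6 m

Time dilation ⇒ γ = Δt/τ₀ = 31.2/1.64 = 19.024
Length contraction: L = L₀/γ = 410/19.024 = 21.6 m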